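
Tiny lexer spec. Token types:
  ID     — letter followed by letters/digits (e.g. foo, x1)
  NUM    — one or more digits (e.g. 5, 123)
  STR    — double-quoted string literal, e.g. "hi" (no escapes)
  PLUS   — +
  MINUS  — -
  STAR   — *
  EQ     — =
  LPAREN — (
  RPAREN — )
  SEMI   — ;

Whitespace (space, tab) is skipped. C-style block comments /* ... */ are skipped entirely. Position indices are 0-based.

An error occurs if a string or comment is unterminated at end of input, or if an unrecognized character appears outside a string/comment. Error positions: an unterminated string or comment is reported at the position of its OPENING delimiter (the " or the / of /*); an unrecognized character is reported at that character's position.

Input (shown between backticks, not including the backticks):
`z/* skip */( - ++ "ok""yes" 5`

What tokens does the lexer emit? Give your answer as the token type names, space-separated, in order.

pos=0: emit ID 'z' (now at pos=1)
pos=1: enter COMMENT mode (saw '/*')
exit COMMENT mode (now at pos=11)
pos=11: emit LPAREN '('
pos=13: emit MINUS '-'
pos=15: emit PLUS '+'
pos=16: emit PLUS '+'
pos=18: enter STRING mode
pos=18: emit STR "ok" (now at pos=22)
pos=22: enter STRING mode
pos=22: emit STR "yes" (now at pos=27)
pos=28: emit NUM '5' (now at pos=29)
DONE. 8 tokens: [ID, LPAREN, MINUS, PLUS, PLUS, STR, STR, NUM]

Answer: ID LPAREN MINUS PLUS PLUS STR STR NUM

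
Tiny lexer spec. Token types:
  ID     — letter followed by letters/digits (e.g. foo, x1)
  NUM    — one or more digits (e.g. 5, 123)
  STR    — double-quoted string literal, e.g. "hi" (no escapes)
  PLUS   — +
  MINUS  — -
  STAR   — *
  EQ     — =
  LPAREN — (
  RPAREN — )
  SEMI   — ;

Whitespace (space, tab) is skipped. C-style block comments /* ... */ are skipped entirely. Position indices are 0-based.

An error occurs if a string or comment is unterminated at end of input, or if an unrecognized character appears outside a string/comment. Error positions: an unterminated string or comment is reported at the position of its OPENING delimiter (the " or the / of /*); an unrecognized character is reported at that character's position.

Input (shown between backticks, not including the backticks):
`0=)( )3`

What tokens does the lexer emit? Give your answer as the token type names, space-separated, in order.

Answer: NUM EQ RPAREN LPAREN RPAREN NUM

Derivation:
pos=0: emit NUM '0' (now at pos=1)
pos=1: emit EQ '='
pos=2: emit RPAREN ')'
pos=3: emit LPAREN '('
pos=5: emit RPAREN ')'
pos=6: emit NUM '3' (now at pos=7)
DONE. 6 tokens: [NUM, EQ, RPAREN, LPAREN, RPAREN, NUM]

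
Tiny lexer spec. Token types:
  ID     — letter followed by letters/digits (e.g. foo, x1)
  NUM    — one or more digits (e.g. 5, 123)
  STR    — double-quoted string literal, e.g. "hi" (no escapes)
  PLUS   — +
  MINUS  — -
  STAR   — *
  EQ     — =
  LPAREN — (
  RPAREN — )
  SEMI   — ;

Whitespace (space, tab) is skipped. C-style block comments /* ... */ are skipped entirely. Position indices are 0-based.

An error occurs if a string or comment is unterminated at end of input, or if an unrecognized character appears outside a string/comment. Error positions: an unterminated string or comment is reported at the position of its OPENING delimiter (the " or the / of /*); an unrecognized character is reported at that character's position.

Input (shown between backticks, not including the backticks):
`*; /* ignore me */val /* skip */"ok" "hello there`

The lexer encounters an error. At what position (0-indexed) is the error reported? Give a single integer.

Answer: 37

Derivation:
pos=0: emit STAR '*'
pos=1: emit SEMI ';'
pos=3: enter COMMENT mode (saw '/*')
exit COMMENT mode (now at pos=18)
pos=18: emit ID 'val' (now at pos=21)
pos=22: enter COMMENT mode (saw '/*')
exit COMMENT mode (now at pos=32)
pos=32: enter STRING mode
pos=32: emit STR "ok" (now at pos=36)
pos=37: enter STRING mode
pos=37: ERROR — unterminated string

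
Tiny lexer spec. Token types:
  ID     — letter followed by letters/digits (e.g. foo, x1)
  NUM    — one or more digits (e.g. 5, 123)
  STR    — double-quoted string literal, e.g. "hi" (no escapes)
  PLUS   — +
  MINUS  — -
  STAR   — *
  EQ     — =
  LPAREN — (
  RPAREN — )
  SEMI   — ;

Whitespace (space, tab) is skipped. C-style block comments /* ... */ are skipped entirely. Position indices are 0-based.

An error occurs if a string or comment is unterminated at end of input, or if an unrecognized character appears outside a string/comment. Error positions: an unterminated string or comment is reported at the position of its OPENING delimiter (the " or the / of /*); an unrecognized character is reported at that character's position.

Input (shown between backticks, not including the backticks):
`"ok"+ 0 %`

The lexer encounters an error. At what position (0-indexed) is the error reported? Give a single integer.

Answer: 8

Derivation:
pos=0: enter STRING mode
pos=0: emit STR "ok" (now at pos=4)
pos=4: emit PLUS '+'
pos=6: emit NUM '0' (now at pos=7)
pos=8: ERROR — unrecognized char '%'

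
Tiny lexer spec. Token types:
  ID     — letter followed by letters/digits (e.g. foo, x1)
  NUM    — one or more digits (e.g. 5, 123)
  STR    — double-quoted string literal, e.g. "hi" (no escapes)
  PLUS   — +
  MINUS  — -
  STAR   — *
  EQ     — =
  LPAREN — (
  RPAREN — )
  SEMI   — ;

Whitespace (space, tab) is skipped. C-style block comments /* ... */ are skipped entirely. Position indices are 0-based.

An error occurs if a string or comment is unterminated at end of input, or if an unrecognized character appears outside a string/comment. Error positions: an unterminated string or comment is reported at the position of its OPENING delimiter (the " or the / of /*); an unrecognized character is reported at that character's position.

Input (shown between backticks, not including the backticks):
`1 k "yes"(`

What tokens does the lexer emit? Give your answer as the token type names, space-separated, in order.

Answer: NUM ID STR LPAREN

Derivation:
pos=0: emit NUM '1' (now at pos=1)
pos=2: emit ID 'k' (now at pos=3)
pos=4: enter STRING mode
pos=4: emit STR "yes" (now at pos=9)
pos=9: emit LPAREN '('
DONE. 4 tokens: [NUM, ID, STR, LPAREN]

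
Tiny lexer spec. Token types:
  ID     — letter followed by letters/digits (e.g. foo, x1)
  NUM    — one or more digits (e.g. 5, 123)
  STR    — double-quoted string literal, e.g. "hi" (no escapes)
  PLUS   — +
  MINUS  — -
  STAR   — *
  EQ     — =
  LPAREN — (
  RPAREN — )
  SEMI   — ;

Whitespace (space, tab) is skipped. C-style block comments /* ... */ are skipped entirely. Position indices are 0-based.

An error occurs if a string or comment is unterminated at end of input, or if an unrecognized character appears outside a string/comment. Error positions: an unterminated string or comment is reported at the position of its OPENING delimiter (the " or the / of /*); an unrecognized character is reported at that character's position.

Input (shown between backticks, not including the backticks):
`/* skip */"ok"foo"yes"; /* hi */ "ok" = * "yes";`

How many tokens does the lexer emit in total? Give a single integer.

Answer: 9

Derivation:
pos=0: enter COMMENT mode (saw '/*')
exit COMMENT mode (now at pos=10)
pos=10: enter STRING mode
pos=10: emit STR "ok" (now at pos=14)
pos=14: emit ID 'foo' (now at pos=17)
pos=17: enter STRING mode
pos=17: emit STR "yes" (now at pos=22)
pos=22: emit SEMI ';'
pos=24: enter COMMENT mode (saw '/*')
exit COMMENT mode (now at pos=32)
pos=33: enter STRING mode
pos=33: emit STR "ok" (now at pos=37)
pos=38: emit EQ '='
pos=40: emit STAR '*'
pos=42: enter STRING mode
pos=42: emit STR "yes" (now at pos=47)
pos=47: emit SEMI ';'
DONE. 9 tokens: [STR, ID, STR, SEMI, STR, EQ, STAR, STR, SEMI]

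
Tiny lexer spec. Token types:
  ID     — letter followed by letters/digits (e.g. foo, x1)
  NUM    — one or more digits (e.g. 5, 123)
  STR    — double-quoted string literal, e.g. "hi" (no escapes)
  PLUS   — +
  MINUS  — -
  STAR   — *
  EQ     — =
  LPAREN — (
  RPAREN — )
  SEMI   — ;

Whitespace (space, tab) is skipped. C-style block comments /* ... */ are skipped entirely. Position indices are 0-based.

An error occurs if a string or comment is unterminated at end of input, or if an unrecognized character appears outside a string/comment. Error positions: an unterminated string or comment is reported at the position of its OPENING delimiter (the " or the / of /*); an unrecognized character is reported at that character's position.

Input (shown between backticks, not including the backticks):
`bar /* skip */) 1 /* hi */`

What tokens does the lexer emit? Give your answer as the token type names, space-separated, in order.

Answer: ID RPAREN NUM

Derivation:
pos=0: emit ID 'bar' (now at pos=3)
pos=4: enter COMMENT mode (saw '/*')
exit COMMENT mode (now at pos=14)
pos=14: emit RPAREN ')'
pos=16: emit NUM '1' (now at pos=17)
pos=18: enter COMMENT mode (saw '/*')
exit COMMENT mode (now at pos=26)
DONE. 3 tokens: [ID, RPAREN, NUM]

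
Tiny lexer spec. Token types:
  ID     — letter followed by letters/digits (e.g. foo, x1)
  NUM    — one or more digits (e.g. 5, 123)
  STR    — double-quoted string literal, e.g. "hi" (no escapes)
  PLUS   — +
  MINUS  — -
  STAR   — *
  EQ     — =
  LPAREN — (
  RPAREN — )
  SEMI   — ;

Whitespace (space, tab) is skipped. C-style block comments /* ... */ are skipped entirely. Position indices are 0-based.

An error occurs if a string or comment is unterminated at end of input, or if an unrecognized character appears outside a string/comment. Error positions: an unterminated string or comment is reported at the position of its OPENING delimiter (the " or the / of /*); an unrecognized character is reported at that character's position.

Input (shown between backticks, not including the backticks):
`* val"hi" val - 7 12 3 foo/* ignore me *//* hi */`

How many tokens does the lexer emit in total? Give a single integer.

pos=0: emit STAR '*'
pos=2: emit ID 'val' (now at pos=5)
pos=5: enter STRING mode
pos=5: emit STR "hi" (now at pos=9)
pos=10: emit ID 'val' (now at pos=13)
pos=14: emit MINUS '-'
pos=16: emit NUM '7' (now at pos=17)
pos=18: emit NUM '12' (now at pos=20)
pos=21: emit NUM '3' (now at pos=22)
pos=23: emit ID 'foo' (now at pos=26)
pos=26: enter COMMENT mode (saw '/*')
exit COMMENT mode (now at pos=41)
pos=41: enter COMMENT mode (saw '/*')
exit COMMENT mode (now at pos=49)
DONE. 9 tokens: [STAR, ID, STR, ID, MINUS, NUM, NUM, NUM, ID]

Answer: 9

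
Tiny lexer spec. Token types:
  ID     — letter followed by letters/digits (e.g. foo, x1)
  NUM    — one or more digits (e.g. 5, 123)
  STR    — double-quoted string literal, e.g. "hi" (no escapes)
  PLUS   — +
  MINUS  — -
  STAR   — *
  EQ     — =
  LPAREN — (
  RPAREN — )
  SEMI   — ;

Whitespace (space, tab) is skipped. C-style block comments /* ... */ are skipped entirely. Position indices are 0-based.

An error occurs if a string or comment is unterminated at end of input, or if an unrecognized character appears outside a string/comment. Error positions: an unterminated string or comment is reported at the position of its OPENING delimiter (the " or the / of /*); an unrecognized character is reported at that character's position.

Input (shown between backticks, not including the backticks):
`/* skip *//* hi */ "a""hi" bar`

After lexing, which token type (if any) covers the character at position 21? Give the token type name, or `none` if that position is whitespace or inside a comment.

Answer: STR

Derivation:
pos=0: enter COMMENT mode (saw '/*')
exit COMMENT mode (now at pos=10)
pos=10: enter COMMENT mode (saw '/*')
exit COMMENT mode (now at pos=18)
pos=19: enter STRING mode
pos=19: emit STR "a" (now at pos=22)
pos=22: enter STRING mode
pos=22: emit STR "hi" (now at pos=26)
pos=27: emit ID 'bar' (now at pos=30)
DONE. 3 tokens: [STR, STR, ID]
Position 21: char is '"' -> STR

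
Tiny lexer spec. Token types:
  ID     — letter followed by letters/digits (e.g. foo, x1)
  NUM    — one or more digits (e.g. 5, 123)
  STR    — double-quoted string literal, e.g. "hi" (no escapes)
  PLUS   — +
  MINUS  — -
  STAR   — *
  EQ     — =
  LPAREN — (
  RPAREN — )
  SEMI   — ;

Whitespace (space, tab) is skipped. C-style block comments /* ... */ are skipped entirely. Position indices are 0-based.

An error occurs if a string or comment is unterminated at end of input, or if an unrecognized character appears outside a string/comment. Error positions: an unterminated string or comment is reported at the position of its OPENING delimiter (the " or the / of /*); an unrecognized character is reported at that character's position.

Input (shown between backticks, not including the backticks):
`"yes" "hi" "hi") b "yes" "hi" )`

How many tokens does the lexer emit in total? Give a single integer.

pos=0: enter STRING mode
pos=0: emit STR "yes" (now at pos=5)
pos=6: enter STRING mode
pos=6: emit STR "hi" (now at pos=10)
pos=11: enter STRING mode
pos=11: emit STR "hi" (now at pos=15)
pos=15: emit RPAREN ')'
pos=17: emit ID 'b' (now at pos=18)
pos=19: enter STRING mode
pos=19: emit STR "yes" (now at pos=24)
pos=25: enter STRING mode
pos=25: emit STR "hi" (now at pos=29)
pos=30: emit RPAREN ')'
DONE. 8 tokens: [STR, STR, STR, RPAREN, ID, STR, STR, RPAREN]

Answer: 8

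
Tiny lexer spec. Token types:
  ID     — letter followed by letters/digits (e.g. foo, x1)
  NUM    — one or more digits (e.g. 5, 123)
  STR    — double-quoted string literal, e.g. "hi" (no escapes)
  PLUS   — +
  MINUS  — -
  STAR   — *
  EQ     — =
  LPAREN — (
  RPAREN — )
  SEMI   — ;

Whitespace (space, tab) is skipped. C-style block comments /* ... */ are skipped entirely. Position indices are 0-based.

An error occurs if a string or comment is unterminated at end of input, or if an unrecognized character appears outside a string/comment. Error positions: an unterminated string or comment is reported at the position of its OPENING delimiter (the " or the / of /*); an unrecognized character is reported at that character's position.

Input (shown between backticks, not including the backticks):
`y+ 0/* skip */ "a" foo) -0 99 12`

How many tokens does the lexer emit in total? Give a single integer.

Answer: 10

Derivation:
pos=0: emit ID 'y' (now at pos=1)
pos=1: emit PLUS '+'
pos=3: emit NUM '0' (now at pos=4)
pos=4: enter COMMENT mode (saw '/*')
exit COMMENT mode (now at pos=14)
pos=15: enter STRING mode
pos=15: emit STR "a" (now at pos=18)
pos=19: emit ID 'foo' (now at pos=22)
pos=22: emit RPAREN ')'
pos=24: emit MINUS '-'
pos=25: emit NUM '0' (now at pos=26)
pos=27: emit NUM '99' (now at pos=29)
pos=30: emit NUM '12' (now at pos=32)
DONE. 10 tokens: [ID, PLUS, NUM, STR, ID, RPAREN, MINUS, NUM, NUM, NUM]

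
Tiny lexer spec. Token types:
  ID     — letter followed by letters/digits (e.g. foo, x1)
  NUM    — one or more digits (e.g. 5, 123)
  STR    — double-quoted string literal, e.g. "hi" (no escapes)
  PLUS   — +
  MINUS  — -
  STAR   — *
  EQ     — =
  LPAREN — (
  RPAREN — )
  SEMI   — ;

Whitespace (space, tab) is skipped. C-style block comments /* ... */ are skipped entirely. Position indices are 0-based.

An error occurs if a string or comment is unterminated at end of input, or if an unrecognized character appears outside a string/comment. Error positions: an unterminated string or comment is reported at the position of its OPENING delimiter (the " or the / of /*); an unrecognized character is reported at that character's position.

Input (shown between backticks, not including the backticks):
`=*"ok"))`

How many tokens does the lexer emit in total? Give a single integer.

Answer: 5

Derivation:
pos=0: emit EQ '='
pos=1: emit STAR '*'
pos=2: enter STRING mode
pos=2: emit STR "ok" (now at pos=6)
pos=6: emit RPAREN ')'
pos=7: emit RPAREN ')'
DONE. 5 tokens: [EQ, STAR, STR, RPAREN, RPAREN]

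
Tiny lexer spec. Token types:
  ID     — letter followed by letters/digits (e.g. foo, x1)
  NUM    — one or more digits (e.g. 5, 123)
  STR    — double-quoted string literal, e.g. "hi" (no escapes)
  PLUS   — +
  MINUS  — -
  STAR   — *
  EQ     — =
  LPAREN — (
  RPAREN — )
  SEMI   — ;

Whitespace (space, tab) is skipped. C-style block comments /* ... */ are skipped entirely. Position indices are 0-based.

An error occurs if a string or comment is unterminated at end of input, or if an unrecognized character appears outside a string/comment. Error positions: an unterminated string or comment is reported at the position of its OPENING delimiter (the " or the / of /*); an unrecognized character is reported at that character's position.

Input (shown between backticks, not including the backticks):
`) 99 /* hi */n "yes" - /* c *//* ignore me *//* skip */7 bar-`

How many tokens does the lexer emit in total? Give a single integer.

pos=0: emit RPAREN ')'
pos=2: emit NUM '99' (now at pos=4)
pos=5: enter COMMENT mode (saw '/*')
exit COMMENT mode (now at pos=13)
pos=13: emit ID 'n' (now at pos=14)
pos=15: enter STRING mode
pos=15: emit STR "yes" (now at pos=20)
pos=21: emit MINUS '-'
pos=23: enter COMMENT mode (saw '/*')
exit COMMENT mode (now at pos=30)
pos=30: enter COMMENT mode (saw '/*')
exit COMMENT mode (now at pos=45)
pos=45: enter COMMENT mode (saw '/*')
exit COMMENT mode (now at pos=55)
pos=55: emit NUM '7' (now at pos=56)
pos=57: emit ID 'bar' (now at pos=60)
pos=60: emit MINUS '-'
DONE. 8 tokens: [RPAREN, NUM, ID, STR, MINUS, NUM, ID, MINUS]

Answer: 8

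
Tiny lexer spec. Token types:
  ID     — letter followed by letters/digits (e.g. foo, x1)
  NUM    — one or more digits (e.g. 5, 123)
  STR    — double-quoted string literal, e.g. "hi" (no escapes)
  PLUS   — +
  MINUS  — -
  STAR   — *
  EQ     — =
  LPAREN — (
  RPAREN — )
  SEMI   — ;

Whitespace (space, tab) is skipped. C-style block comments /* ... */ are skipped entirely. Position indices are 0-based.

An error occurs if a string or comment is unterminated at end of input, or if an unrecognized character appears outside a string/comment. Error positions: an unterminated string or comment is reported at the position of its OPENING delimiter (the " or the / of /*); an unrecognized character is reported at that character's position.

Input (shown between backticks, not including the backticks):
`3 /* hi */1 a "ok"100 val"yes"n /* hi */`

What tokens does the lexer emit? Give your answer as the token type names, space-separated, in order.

Answer: NUM NUM ID STR NUM ID STR ID

Derivation:
pos=0: emit NUM '3' (now at pos=1)
pos=2: enter COMMENT mode (saw '/*')
exit COMMENT mode (now at pos=10)
pos=10: emit NUM '1' (now at pos=11)
pos=12: emit ID 'a' (now at pos=13)
pos=14: enter STRING mode
pos=14: emit STR "ok" (now at pos=18)
pos=18: emit NUM '100' (now at pos=21)
pos=22: emit ID 'val' (now at pos=25)
pos=25: enter STRING mode
pos=25: emit STR "yes" (now at pos=30)
pos=30: emit ID 'n' (now at pos=31)
pos=32: enter COMMENT mode (saw '/*')
exit COMMENT mode (now at pos=40)
DONE. 8 tokens: [NUM, NUM, ID, STR, NUM, ID, STR, ID]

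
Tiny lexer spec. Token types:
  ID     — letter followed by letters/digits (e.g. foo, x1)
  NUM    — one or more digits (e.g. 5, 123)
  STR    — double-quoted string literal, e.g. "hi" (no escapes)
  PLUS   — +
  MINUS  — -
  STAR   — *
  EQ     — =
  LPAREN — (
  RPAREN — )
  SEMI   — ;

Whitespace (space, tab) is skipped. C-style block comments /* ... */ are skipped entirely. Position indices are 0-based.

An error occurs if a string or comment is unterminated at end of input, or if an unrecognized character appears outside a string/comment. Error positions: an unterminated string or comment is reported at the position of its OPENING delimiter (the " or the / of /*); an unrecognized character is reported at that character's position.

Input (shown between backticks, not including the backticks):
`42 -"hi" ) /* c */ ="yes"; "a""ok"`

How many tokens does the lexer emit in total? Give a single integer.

pos=0: emit NUM '42' (now at pos=2)
pos=3: emit MINUS '-'
pos=4: enter STRING mode
pos=4: emit STR "hi" (now at pos=8)
pos=9: emit RPAREN ')'
pos=11: enter COMMENT mode (saw '/*')
exit COMMENT mode (now at pos=18)
pos=19: emit EQ '='
pos=20: enter STRING mode
pos=20: emit STR "yes" (now at pos=25)
pos=25: emit SEMI ';'
pos=27: enter STRING mode
pos=27: emit STR "a" (now at pos=30)
pos=30: enter STRING mode
pos=30: emit STR "ok" (now at pos=34)
DONE. 9 tokens: [NUM, MINUS, STR, RPAREN, EQ, STR, SEMI, STR, STR]

Answer: 9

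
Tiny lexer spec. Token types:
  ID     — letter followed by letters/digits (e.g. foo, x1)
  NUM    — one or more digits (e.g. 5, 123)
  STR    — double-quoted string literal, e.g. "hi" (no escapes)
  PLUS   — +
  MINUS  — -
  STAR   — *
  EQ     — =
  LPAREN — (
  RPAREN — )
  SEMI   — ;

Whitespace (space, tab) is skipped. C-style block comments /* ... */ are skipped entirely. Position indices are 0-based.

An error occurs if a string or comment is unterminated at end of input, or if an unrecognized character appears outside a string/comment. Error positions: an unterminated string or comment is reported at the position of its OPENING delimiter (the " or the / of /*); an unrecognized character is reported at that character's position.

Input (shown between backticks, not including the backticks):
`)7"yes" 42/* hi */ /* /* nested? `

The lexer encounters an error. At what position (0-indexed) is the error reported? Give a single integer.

Answer: 19

Derivation:
pos=0: emit RPAREN ')'
pos=1: emit NUM '7' (now at pos=2)
pos=2: enter STRING mode
pos=2: emit STR "yes" (now at pos=7)
pos=8: emit NUM '42' (now at pos=10)
pos=10: enter COMMENT mode (saw '/*')
exit COMMENT mode (now at pos=18)
pos=19: enter COMMENT mode (saw '/*')
pos=19: ERROR — unterminated comment (reached EOF)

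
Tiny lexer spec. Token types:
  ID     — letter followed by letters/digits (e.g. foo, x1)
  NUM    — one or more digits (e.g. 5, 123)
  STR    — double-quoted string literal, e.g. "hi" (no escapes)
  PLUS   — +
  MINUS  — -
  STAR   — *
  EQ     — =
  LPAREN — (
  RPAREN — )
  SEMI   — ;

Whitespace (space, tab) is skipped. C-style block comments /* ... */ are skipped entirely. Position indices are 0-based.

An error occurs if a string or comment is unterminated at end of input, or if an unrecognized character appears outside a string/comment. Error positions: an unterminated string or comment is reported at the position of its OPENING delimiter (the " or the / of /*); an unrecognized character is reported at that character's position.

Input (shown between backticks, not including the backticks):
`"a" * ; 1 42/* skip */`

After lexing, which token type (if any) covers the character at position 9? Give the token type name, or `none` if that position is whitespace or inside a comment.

Answer: none

Derivation:
pos=0: enter STRING mode
pos=0: emit STR "a" (now at pos=3)
pos=4: emit STAR '*'
pos=6: emit SEMI ';'
pos=8: emit NUM '1' (now at pos=9)
pos=10: emit NUM '42' (now at pos=12)
pos=12: enter COMMENT mode (saw '/*')
exit COMMENT mode (now at pos=22)
DONE. 5 tokens: [STR, STAR, SEMI, NUM, NUM]
Position 9: char is ' ' -> none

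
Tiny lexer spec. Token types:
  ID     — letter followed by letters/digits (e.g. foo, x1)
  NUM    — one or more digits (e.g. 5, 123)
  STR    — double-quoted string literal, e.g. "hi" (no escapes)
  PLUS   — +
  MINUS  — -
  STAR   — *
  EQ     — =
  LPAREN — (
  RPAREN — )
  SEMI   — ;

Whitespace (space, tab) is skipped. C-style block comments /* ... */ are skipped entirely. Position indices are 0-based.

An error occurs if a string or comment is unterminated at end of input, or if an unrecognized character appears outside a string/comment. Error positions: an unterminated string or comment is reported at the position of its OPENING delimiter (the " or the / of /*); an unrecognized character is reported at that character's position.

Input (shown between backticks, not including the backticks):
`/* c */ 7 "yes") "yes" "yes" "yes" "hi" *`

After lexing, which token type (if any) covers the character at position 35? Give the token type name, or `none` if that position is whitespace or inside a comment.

pos=0: enter COMMENT mode (saw '/*')
exit COMMENT mode (now at pos=7)
pos=8: emit NUM '7' (now at pos=9)
pos=10: enter STRING mode
pos=10: emit STR "yes" (now at pos=15)
pos=15: emit RPAREN ')'
pos=17: enter STRING mode
pos=17: emit STR "yes" (now at pos=22)
pos=23: enter STRING mode
pos=23: emit STR "yes" (now at pos=28)
pos=29: enter STRING mode
pos=29: emit STR "yes" (now at pos=34)
pos=35: enter STRING mode
pos=35: emit STR "hi" (now at pos=39)
pos=40: emit STAR '*'
DONE. 8 tokens: [NUM, STR, RPAREN, STR, STR, STR, STR, STAR]
Position 35: char is '"' -> STR

Answer: STR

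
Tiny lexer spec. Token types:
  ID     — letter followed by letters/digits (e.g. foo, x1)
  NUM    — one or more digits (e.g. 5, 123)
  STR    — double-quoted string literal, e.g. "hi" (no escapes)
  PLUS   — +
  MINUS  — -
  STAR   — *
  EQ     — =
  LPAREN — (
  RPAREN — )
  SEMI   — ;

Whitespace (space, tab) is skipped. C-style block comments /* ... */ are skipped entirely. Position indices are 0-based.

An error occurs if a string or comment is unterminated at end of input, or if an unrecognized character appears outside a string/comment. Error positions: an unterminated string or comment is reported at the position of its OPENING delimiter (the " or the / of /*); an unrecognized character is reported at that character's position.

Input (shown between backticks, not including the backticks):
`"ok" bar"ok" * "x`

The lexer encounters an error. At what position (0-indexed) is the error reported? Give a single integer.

Answer: 15

Derivation:
pos=0: enter STRING mode
pos=0: emit STR "ok" (now at pos=4)
pos=5: emit ID 'bar' (now at pos=8)
pos=8: enter STRING mode
pos=8: emit STR "ok" (now at pos=12)
pos=13: emit STAR '*'
pos=15: enter STRING mode
pos=15: ERROR — unterminated string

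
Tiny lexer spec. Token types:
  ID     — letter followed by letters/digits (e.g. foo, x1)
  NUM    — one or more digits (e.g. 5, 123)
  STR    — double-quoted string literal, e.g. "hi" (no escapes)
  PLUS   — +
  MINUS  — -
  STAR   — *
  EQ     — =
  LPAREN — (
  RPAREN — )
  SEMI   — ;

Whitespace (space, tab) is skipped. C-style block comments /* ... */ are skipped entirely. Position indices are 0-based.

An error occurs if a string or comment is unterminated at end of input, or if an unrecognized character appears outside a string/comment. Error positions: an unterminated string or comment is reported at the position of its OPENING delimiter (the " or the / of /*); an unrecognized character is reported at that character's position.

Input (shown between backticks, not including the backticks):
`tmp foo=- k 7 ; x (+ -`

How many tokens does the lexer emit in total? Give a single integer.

Answer: 11

Derivation:
pos=0: emit ID 'tmp' (now at pos=3)
pos=4: emit ID 'foo' (now at pos=7)
pos=7: emit EQ '='
pos=8: emit MINUS '-'
pos=10: emit ID 'k' (now at pos=11)
pos=12: emit NUM '7' (now at pos=13)
pos=14: emit SEMI ';'
pos=16: emit ID 'x' (now at pos=17)
pos=18: emit LPAREN '('
pos=19: emit PLUS '+'
pos=21: emit MINUS '-'
DONE. 11 tokens: [ID, ID, EQ, MINUS, ID, NUM, SEMI, ID, LPAREN, PLUS, MINUS]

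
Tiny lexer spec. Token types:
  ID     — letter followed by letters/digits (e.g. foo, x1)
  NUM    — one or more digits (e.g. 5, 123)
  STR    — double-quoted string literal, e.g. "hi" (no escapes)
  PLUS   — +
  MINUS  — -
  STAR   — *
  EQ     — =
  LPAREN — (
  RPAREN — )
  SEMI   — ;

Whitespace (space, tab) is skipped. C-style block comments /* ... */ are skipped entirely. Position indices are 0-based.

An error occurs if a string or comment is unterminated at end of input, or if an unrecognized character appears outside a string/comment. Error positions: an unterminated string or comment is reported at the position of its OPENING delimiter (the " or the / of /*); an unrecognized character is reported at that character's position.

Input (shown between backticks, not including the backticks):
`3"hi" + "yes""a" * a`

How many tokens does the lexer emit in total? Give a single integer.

Answer: 7

Derivation:
pos=0: emit NUM '3' (now at pos=1)
pos=1: enter STRING mode
pos=1: emit STR "hi" (now at pos=5)
pos=6: emit PLUS '+'
pos=8: enter STRING mode
pos=8: emit STR "yes" (now at pos=13)
pos=13: enter STRING mode
pos=13: emit STR "a" (now at pos=16)
pos=17: emit STAR '*'
pos=19: emit ID 'a' (now at pos=20)
DONE. 7 tokens: [NUM, STR, PLUS, STR, STR, STAR, ID]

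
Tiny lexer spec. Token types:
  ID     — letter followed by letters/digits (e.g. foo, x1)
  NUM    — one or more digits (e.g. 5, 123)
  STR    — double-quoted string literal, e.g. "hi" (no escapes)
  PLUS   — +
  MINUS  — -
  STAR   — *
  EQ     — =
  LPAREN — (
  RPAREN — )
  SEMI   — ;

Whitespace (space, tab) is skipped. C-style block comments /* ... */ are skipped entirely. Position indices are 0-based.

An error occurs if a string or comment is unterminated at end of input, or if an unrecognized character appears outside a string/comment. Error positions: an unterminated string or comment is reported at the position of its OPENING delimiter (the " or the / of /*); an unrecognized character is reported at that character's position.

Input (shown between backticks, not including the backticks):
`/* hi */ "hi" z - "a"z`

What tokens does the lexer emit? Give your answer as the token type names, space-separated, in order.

pos=0: enter COMMENT mode (saw '/*')
exit COMMENT mode (now at pos=8)
pos=9: enter STRING mode
pos=9: emit STR "hi" (now at pos=13)
pos=14: emit ID 'z' (now at pos=15)
pos=16: emit MINUS '-'
pos=18: enter STRING mode
pos=18: emit STR "a" (now at pos=21)
pos=21: emit ID 'z' (now at pos=22)
DONE. 5 tokens: [STR, ID, MINUS, STR, ID]

Answer: STR ID MINUS STR ID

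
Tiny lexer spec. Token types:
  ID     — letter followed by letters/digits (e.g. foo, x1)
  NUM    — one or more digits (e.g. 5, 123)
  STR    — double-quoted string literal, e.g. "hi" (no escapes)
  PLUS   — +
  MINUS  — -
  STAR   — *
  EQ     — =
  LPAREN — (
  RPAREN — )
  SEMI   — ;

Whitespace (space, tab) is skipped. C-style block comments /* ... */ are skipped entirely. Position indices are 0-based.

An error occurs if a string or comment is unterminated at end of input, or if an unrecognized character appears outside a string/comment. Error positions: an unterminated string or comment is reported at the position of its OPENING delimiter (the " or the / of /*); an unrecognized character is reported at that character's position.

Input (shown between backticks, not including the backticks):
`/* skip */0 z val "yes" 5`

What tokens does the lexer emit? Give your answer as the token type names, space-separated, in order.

Answer: NUM ID ID STR NUM

Derivation:
pos=0: enter COMMENT mode (saw '/*')
exit COMMENT mode (now at pos=10)
pos=10: emit NUM '0' (now at pos=11)
pos=12: emit ID 'z' (now at pos=13)
pos=14: emit ID 'val' (now at pos=17)
pos=18: enter STRING mode
pos=18: emit STR "yes" (now at pos=23)
pos=24: emit NUM '5' (now at pos=25)
DONE. 5 tokens: [NUM, ID, ID, STR, NUM]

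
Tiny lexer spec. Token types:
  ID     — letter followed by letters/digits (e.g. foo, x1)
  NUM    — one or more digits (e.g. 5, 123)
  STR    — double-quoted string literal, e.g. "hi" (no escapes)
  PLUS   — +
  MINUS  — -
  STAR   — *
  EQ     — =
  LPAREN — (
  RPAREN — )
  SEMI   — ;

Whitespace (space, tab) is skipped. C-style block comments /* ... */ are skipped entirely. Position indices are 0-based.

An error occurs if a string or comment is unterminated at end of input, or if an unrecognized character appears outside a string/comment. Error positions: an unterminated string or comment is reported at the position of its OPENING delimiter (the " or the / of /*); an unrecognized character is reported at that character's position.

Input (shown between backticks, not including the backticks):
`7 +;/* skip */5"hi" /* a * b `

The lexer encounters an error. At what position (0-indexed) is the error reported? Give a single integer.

pos=0: emit NUM '7' (now at pos=1)
pos=2: emit PLUS '+'
pos=3: emit SEMI ';'
pos=4: enter COMMENT mode (saw '/*')
exit COMMENT mode (now at pos=14)
pos=14: emit NUM '5' (now at pos=15)
pos=15: enter STRING mode
pos=15: emit STR "hi" (now at pos=19)
pos=20: enter COMMENT mode (saw '/*')
pos=20: ERROR — unterminated comment (reached EOF)

Answer: 20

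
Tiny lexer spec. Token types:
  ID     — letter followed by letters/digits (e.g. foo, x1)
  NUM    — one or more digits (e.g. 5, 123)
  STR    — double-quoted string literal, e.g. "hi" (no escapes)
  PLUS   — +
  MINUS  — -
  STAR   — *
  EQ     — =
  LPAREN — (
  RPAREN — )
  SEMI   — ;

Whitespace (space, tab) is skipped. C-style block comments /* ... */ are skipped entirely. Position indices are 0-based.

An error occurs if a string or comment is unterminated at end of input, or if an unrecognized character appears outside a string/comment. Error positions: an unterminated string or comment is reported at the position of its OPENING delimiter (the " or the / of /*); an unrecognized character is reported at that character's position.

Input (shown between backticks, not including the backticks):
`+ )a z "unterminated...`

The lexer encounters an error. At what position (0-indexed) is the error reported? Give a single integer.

Answer: 7

Derivation:
pos=0: emit PLUS '+'
pos=2: emit RPAREN ')'
pos=3: emit ID 'a' (now at pos=4)
pos=5: emit ID 'z' (now at pos=6)
pos=7: enter STRING mode
pos=7: ERROR — unterminated string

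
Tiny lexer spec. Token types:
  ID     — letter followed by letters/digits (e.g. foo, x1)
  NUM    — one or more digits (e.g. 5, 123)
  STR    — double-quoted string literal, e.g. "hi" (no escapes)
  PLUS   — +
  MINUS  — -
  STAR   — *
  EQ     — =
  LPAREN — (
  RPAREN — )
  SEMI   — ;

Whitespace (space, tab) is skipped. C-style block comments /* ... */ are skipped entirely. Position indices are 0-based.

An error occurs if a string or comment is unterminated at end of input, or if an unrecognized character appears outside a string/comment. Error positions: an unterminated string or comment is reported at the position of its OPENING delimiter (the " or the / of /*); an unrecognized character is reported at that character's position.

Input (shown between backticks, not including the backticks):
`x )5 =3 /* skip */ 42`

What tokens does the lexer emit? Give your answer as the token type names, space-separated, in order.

Answer: ID RPAREN NUM EQ NUM NUM

Derivation:
pos=0: emit ID 'x' (now at pos=1)
pos=2: emit RPAREN ')'
pos=3: emit NUM '5' (now at pos=4)
pos=5: emit EQ '='
pos=6: emit NUM '3' (now at pos=7)
pos=8: enter COMMENT mode (saw '/*')
exit COMMENT mode (now at pos=18)
pos=19: emit NUM '42' (now at pos=21)
DONE. 6 tokens: [ID, RPAREN, NUM, EQ, NUM, NUM]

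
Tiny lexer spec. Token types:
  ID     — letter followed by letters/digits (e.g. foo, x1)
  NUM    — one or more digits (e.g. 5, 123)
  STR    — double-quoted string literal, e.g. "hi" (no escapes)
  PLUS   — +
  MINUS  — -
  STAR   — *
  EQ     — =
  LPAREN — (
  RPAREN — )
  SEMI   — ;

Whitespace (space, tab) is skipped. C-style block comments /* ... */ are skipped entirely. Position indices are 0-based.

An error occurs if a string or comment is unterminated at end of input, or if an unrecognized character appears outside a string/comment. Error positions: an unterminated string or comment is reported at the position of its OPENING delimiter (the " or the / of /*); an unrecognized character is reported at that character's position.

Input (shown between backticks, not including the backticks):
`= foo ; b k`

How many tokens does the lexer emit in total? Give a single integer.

Answer: 5

Derivation:
pos=0: emit EQ '='
pos=2: emit ID 'foo' (now at pos=5)
pos=6: emit SEMI ';'
pos=8: emit ID 'b' (now at pos=9)
pos=10: emit ID 'k' (now at pos=11)
DONE. 5 tokens: [EQ, ID, SEMI, ID, ID]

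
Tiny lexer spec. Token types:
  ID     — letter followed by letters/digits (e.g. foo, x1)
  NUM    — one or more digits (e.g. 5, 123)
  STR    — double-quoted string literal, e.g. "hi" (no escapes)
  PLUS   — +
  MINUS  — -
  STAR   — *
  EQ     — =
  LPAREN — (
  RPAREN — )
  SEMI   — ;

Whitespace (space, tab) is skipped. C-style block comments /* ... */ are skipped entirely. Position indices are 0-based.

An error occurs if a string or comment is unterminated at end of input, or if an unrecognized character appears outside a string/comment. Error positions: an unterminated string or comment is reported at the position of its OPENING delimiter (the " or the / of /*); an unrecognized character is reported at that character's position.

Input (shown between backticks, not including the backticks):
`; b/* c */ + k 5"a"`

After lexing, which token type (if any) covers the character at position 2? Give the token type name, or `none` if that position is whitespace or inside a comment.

pos=0: emit SEMI ';'
pos=2: emit ID 'b' (now at pos=3)
pos=3: enter COMMENT mode (saw '/*')
exit COMMENT mode (now at pos=10)
pos=11: emit PLUS '+'
pos=13: emit ID 'k' (now at pos=14)
pos=15: emit NUM '5' (now at pos=16)
pos=16: enter STRING mode
pos=16: emit STR "a" (now at pos=19)
DONE. 6 tokens: [SEMI, ID, PLUS, ID, NUM, STR]
Position 2: char is 'b' -> ID

Answer: ID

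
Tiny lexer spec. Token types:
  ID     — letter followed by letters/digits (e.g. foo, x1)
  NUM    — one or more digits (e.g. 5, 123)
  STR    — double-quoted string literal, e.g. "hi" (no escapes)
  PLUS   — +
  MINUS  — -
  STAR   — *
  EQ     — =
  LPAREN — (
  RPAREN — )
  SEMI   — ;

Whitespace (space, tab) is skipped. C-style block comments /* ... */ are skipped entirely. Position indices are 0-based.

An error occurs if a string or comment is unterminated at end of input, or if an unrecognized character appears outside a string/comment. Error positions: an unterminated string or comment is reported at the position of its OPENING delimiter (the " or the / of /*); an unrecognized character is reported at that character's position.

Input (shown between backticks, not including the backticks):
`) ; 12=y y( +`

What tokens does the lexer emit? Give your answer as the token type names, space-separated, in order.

pos=0: emit RPAREN ')'
pos=2: emit SEMI ';'
pos=4: emit NUM '12' (now at pos=6)
pos=6: emit EQ '='
pos=7: emit ID 'y' (now at pos=8)
pos=9: emit ID 'y' (now at pos=10)
pos=10: emit LPAREN '('
pos=12: emit PLUS '+'
DONE. 8 tokens: [RPAREN, SEMI, NUM, EQ, ID, ID, LPAREN, PLUS]

Answer: RPAREN SEMI NUM EQ ID ID LPAREN PLUS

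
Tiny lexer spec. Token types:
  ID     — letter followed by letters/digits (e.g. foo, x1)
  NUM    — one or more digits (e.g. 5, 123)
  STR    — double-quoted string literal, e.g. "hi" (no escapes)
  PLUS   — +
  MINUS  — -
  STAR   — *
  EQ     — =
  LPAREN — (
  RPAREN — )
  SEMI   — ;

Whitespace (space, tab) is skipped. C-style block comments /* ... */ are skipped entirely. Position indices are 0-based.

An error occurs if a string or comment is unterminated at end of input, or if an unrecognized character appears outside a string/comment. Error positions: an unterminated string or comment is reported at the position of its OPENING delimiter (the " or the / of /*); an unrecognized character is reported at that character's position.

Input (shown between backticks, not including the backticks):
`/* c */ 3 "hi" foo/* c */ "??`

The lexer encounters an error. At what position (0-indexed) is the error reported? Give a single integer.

Answer: 26

Derivation:
pos=0: enter COMMENT mode (saw '/*')
exit COMMENT mode (now at pos=7)
pos=8: emit NUM '3' (now at pos=9)
pos=10: enter STRING mode
pos=10: emit STR "hi" (now at pos=14)
pos=15: emit ID 'foo' (now at pos=18)
pos=18: enter COMMENT mode (saw '/*')
exit COMMENT mode (now at pos=25)
pos=26: enter STRING mode
pos=26: ERROR — unterminated string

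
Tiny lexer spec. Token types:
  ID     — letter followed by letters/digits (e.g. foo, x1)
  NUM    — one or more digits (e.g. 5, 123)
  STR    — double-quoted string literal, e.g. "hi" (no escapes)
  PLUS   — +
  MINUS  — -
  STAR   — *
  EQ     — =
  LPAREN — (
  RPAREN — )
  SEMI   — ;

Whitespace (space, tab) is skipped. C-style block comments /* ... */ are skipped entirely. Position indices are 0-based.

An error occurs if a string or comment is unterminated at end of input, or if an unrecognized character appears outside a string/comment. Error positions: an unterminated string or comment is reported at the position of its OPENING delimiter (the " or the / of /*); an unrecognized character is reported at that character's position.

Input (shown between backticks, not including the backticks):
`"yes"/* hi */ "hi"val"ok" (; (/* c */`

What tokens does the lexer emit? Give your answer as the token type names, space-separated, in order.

pos=0: enter STRING mode
pos=0: emit STR "yes" (now at pos=5)
pos=5: enter COMMENT mode (saw '/*')
exit COMMENT mode (now at pos=13)
pos=14: enter STRING mode
pos=14: emit STR "hi" (now at pos=18)
pos=18: emit ID 'val' (now at pos=21)
pos=21: enter STRING mode
pos=21: emit STR "ok" (now at pos=25)
pos=26: emit LPAREN '('
pos=27: emit SEMI ';'
pos=29: emit LPAREN '('
pos=30: enter COMMENT mode (saw '/*')
exit COMMENT mode (now at pos=37)
DONE. 7 tokens: [STR, STR, ID, STR, LPAREN, SEMI, LPAREN]

Answer: STR STR ID STR LPAREN SEMI LPAREN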